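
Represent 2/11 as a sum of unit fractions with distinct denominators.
1/6 + 1/66

Greedy algorithm:
2/11: ceiling(11/2) = 6, use 1/6
1/66: ceiling(66/1) = 66, use 1/66
Result: 2/11 = 1/6 + 1/66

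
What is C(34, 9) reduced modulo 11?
0

Using Lucas' theorem:
Write n=34 and k=9 in base 11:
n in base 11: [3, 1]
k in base 11: [0, 9]
C(34,9) mod 11 = ∏ C(n_i, k_i) mod 11
Digit binomials (mod 11): C(3,0) = 1; C(1,9) = 0 (k_i > n_i)
Product: 1 × 0 = 0 ≡ 0 (mod 11)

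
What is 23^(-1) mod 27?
20

gcd(23, 27) = 1, so the inverse exists.
Extended Euclidean algorithm on (27, 23):
27 = 1 × 23 + 4  ⟹  4 = (1)·27 + (-1)·23
23 = 5 × 4 + 3  ⟹  3 = (-5)·27 + (6)·23
4 = 1 × 3 + 1  ⟹  1 = (6)·27 + (-7)·23
So (-7)·23 ≡ 1 (mod 27), i.e. 23^(-1) ≡ -7 ≡ 20 (mod 27).
Check: 23 × 20 = 460 ≡ 1 (mod 27)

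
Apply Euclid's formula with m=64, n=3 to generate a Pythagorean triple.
(4087, 384, 4105)

Euclid's formula: a = m² - n², b = 2mn, c = m² + n²
m = 64, n = 3
a = 64² - 3² = 4096 - 9 = 4087
b = 2 × 64 × 3 = 384
c = 64² + 3² = 4096 + 9 = 4105
Verification: 4087² + 384² = 16703569 + 147456 = 16851025 = 4105² ✓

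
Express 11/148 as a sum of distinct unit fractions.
1/14 + 1/346 + 1/179228

Greedy algorithm:
11/148: ceiling(148/11) = 14, use 1/14
3/1036: ceiling(1036/3) = 346, use 1/346
1/179228: ceiling(179228/1) = 179228, use 1/179228
Result: 11/148 = 1/14 + 1/346 + 1/179228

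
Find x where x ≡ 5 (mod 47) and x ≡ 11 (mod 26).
193

Using Chinese Remainder Theorem:
M = 47 × 26 = 1222
M1 = 26, M2 = 47
y1 = 26^(-1) mod 47 = 38
y2 = 47^(-1) mod 26 = 5
x = (5×26×38 + 11×47×5) mod 1222 = 193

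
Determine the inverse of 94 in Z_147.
61

gcd(94, 147) = 1, so the inverse exists.
Extended Euclidean algorithm on (147, 94):
147 = 1 × 94 + 53  ⟹  53 = (1)·147 + (-1)·94
94 = 1 × 53 + 41  ⟹  41 = (-1)·147 + (2)·94
53 = 1 × 41 + 12  ⟹  12 = (2)·147 + (-3)·94
41 = 3 × 12 + 5  ⟹  5 = (-7)·147 + (11)·94
12 = 2 × 5 + 2  ⟹  2 = (16)·147 + (-25)·94
5 = 2 × 2 + 1  ⟹  1 = (-39)·147 + (61)·94
So (61)·94 ≡ 1 (mod 147), i.e. 94^(-1) ≡ 61 (mod 147).
Check: 94 × 61 = 5734 ≡ 1 (mod 147)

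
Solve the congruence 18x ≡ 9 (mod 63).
x ≡ 4 (mod 7)

gcd(18, 63) = 9, which divides 9, so solutions exist.
Divide through by 9: 2x ≡ 1 (mod 7).
Find 2^(-1) mod 7 by the extended Euclidean algorithm:
7 = 3 × 2 + 1  ⟹  1 = (1)·7 + (-3)·2
So (-3)·2 ≡ 1 (mod 7), i.e. 2^(-1) ≡ -3 ≡ 4 (mod 7).
x ≡ 4 × 1 = 4 ≡ 4 (mod 7).
Check: 18 × 4 = 72 ≡ 9 (mod 63).
x ≡ 4 (mod 7), giving 9 solutions mod 63.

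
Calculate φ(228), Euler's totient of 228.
72

228 = 2^2 × 3 × 19
φ(n) = n × ∏(1 - 1/p) for each prime p dividing n
φ(228) = 228 × (1 - 1/2) × (1 - 1/3) × (1 - 1/19) = 72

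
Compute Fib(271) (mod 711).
328

Matrix identity: Q^n = [[F_(n+1), F_n], [F_n, F_(n-1)]] with Q = [[1,1],[1,0]].
n = 271 = 100001111₂. Square-and-multiply, entries mod 711:
Q^1 = [[1,1],[1,0]]
Q^2 = (Q^1)² = [[2,1],[1,1]]
Q^4 = (Q^2)² = [[5,3],[3,2]]
Q^8 = (Q^4)² = [[34,21],[21,13]]
Q^16 = (Q^8)² = [[175,276],[276,610]]
Q^33 = (Q^16)²·Q = [[667,151],[151,516]]
Q^67 = (Q^33)²·Q = [[24,563],[563,172]]
Q^135 = (Q^67)²·Q = [[582,439],[439,143]]
Q^271 = (Q^135)²·Q = [[75,328],[328,458]]
F_271 mod 711 = Q^271[0][1] = 328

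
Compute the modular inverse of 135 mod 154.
81

gcd(135, 154) = 1, so the inverse exists.
Extended Euclidean algorithm on (154, 135):
154 = 1 × 135 + 19  ⟹  19 = (1)·154 + (-1)·135
135 = 7 × 19 + 2  ⟹  2 = (-7)·154 + (8)·135
19 = 9 × 2 + 1  ⟹  1 = (64)·154 + (-73)·135
So (-73)·135 ≡ 1 (mod 154), i.e. 135^(-1) ≡ -73 ≡ 81 (mod 154).
Check: 135 × 81 = 10935 ≡ 1 (mod 154)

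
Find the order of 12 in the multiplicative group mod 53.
52

53 is prime, so ord(12) divides φ(53) = 52.
Divisors of 52: 1, 2, 4, 13, 26, 52.
Repeated squaring: 12^1 ≡ 12, 12^2 ≡ 38, 12^4 ≡ 13, 12^8 ≡ 10, 12^16 ≡ 47, 12^32 ≡ 36 (mod 53).
Test 12^d mod 53 for each divisor d in increasing order:
12^1 ≡ 12
12^2 ≡ 38
12^4 ≡ 13
12^13 = 12^8·12^4·12^1 ≡ 23
12^26 = 12^16·12^8·12^2 ≡ 52
12^52 = 12^32·12^16·12^4 ≡ 1  ← first divisor giving 1
The order is 52.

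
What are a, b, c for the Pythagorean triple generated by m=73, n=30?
(4429, 4380, 6229)

Euclid's formula: a = m² - n², b = 2mn, c = m² + n²
m = 73, n = 30
a = 73² - 30² = 5329 - 900 = 4429
b = 2 × 73 × 30 = 4380
c = 73² + 30² = 5329 + 900 = 6229
Verification: 4429² + 4380² = 19616041 + 19184400 = 38800441 = 6229² ✓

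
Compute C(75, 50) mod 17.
0

Using Lucas' theorem:
Write n=75 and k=50 in base 17:
n in base 17: [4, 7]
k in base 17: [2, 16]
C(75,50) mod 17 = ∏ C(n_i, k_i) mod 17
Digit binomials (mod 17): C(4,2) = 6; C(7,16) = 0 (k_i > n_i)
Product: 6 × 0 = 0 ≡ 0 (mod 17)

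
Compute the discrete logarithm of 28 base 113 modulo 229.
77

Baby-step giant-step with step n = ⌈√229⌉ = 16.
Baby steps 113^j mod 229 (j:value) for j=0..15: 0:1, 1:113, 2:174, 3:197, 4:48, 5:157, 6:108, 7:67, 8:14, 9:208, 10:146, 11:10, 12:214, 13:137, 14:138, 15:22.
Giant-step multiplier: 113^(-16) ≡ 113^(228-16) = 113^212 ≡ 111 (mod 229).
Giant steps γ_i = 28·111^i mod 229: γ_0=28, γ_1=131, γ_2=114, γ_3=59, γ_4=137 (in table at j=13).
x = i·n + j = 4·16 + 13 = 77.
Check: 113^77 ≡ 28 (mod 229).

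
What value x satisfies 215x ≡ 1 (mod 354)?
191

gcd(215, 354) = 1, so the inverse exists.
Extended Euclidean algorithm on (354, 215):
354 = 1 × 215 + 139  ⟹  139 = (1)·354 + (-1)·215
215 = 1 × 139 + 76  ⟹  76 = (-1)·354 + (2)·215
139 = 1 × 76 + 63  ⟹  63 = (2)·354 + (-3)·215
76 = 1 × 63 + 13  ⟹  13 = (-3)·354 + (5)·215
63 = 4 × 13 + 11  ⟹  11 = (14)·354 + (-23)·215
13 = 1 × 11 + 2  ⟹  2 = (-17)·354 + (28)·215
11 = 5 × 2 + 1  ⟹  1 = (99)·354 + (-163)·215
So (-163)·215 ≡ 1 (mod 354), i.e. 215^(-1) ≡ -163 ≡ 191 (mod 354).
Check: 215 × 191 = 41065 ≡ 1 (mod 354)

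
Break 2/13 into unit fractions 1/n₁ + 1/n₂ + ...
1/7 + 1/91

Greedy algorithm:
2/13: ceiling(13/2) = 7, use 1/7
1/91: ceiling(91/1) = 91, use 1/91
Result: 2/13 = 1/7 + 1/91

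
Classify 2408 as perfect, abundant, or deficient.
abundant

Proper divisors of 2408: sum = 1 + 2 + 4 + 7 + 8 + 14 + 28 + 43 + 56 + 86 + 172 + 301 + 344 + 602 + 1204 = 2872
Since 2872 > 2408, 2408 is abundant.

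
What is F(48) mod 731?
212

Matrix identity: Q^n = [[F_(n+1), F_n], [F_n, F_(n-1)]] with Q = [[1,1],[1,0]].
n = 48 = 110000₂. Square-and-multiply, entries mod 731:
Q^1 = [[1,1],[1,0]]
Q^3 = (Q^1)²·Q = [[3,2],[2,1]]
Q^6 = (Q^3)² = [[13,8],[8,5]]
Q^12 = (Q^6)² = [[233,144],[144,89]]
Q^24 = (Q^12)² = [[463,315],[315,148]]
Q^48 = (Q^24)² = [[726,212],[212,514]]
F_48 mod 731 = Q^48[0][1] = 212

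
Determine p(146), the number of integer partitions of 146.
27517052599

p(n) counts ways to write n as a sum of positive integers (order ignored).
Euler's pentagonal recurrence: p(k) = p(k-1) + p(k-2) - p(k-5) - p(k-7) + p(k-12) + p(k-15) - ... (offsets j(3j∓1)/2, signs ++--, p(0)=1, p(<0)=0).
DP table for k = 0..145: p(0)=1, p(1)=1, p(2)=2, p(3)=3, p(4)=5, p(5)=7, p(6)=11, p(7)=15, p(8)=22, p(9)=30, p(10)=42, p(11)=56, p(12)=77, p(13)=101, p(14)=135, p(15)=176, p(16)=231, p(17)=297, p(18)=385, p(19)=490, p(20)=627, p(21)=792, p(22)=1002, p(23)=1255, p(24)=1575, p(25)=1958, p(26)=2436, p(27)=3010, p(28)=3718, p(29)=4565, p(30)=5604, p(31)=6842, p(32)=8349, p(33)=10143, p(34)=12310, p(35)=14883, p(36)=17977, p(37)=21637, p(38)=26015, p(39)=31185, p(40)=37338, p(41)=44583, p(42)=53174, p(43)=63261, p(44)=75175, p(45)=89134, p(46)=105558, p(47)=124754, p(48)=147273, p(49)=173525, p(50)=204226, p(51)=239943, p(52)=281589, p(53)=329931, p(54)=386155, p(55)=451276, p(56)=526823, p(57)=614154, p(58)=715220, p(59)=831820, p(60)=966467, p(61)=1121505, p(62)=1300156, p(63)=1505499, p(64)=1741630, p(65)=2012558, p(66)=2323520, p(67)=2679689, p(68)=3087735, p(69)=3554345, p(70)=4087968, p(71)=4697205, p(72)=5392783, p(73)=6185689, p(74)=7089500, p(75)=8118264, p(76)=9289091, p(77)=10619863, p(78)=12132164, p(79)=13848650, p(80)=15796476, p(81)=18004327, p(82)=20506255, p(83)=23338469, p(84)=26543660, p(85)=30167357, p(86)=34262962, p(87)=38887673, p(88)=44108109, p(89)=49995925, p(90)=56634173, p(91)=64112359, p(92)=72533807, p(93)=82010177, p(94)=92669720, p(95)=104651419, p(96)=118114304, p(97)=133230930, p(98)=150198136, p(99)=169229875, p(100)=190569292, p(101)=214481126, p(102)=241265379, p(103)=271248950, p(104)=304801365, p(105)=342325709, p(106)=384276336, p(107)=431149389, p(108)=483502844, p(109)=541946240, p(110)=607163746, p(111)=679903203, p(112)=761002156, p(113)=851376628, p(114)=952050665, p(115)=1064144451, p(116)=1188908248, p(117)=1327710076, p(118)=1482074143, p(119)=1653668665, p(120)=1844349560, p(121)=2056148051, p(122)=2291320912, p(123)=2552338241, p(124)=2841940500, p(125)=3163127352, p(126)=3519222692, p(127)=3913864295, p(128)=4351078600, p(129)=4835271870, p(130)=5371315400, p(131)=5964539504, p(132)=6620830889, p(133)=7346629512, p(134)=8149040695, p(135)=9035836076, p(136)=10015581680, p(137)=11097645016, p(138)=12292341831, p(139)=13610949895, p(140)=15065878135, p(141)=16670689208, p(142)=18440293320, p(143)=20390982757, p(144)=22540654445, p(145)=24908858009.
Final step: p(146) = p(145) + p(144) - p(141) - p(139) + p(134) + p(131) - p(124) - p(120) + p(111) + p(106) - p(95) - p(89) + p(76) + p(69) - p(54) - p(46) + p(29) + p(20) - p(1)
= 24908858009 + 22540654445 - 16670689208 - 13610949895 + 8149040695 + 5964539504 - 2841940500 - 1844349560 + 679903203 + 384276336 - 104651419 - 49995925 + 9289091 + 3554345 - 386155 - 105558 + 4565 + 627 - 1
= 27517052599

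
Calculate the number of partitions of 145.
24908858009

p(n) counts ways to write n as a sum of positive integers (order ignored).
Euler's pentagonal recurrence: p(k) = p(k-1) + p(k-2) - p(k-5) - p(k-7) + p(k-12) + p(k-15) - ... (offsets j(3j∓1)/2, signs ++--, p(0)=1, p(<0)=0).
DP table for k = 0..144: p(0)=1, p(1)=1, p(2)=2, p(3)=3, p(4)=5, p(5)=7, p(6)=11, p(7)=15, p(8)=22, p(9)=30, p(10)=42, p(11)=56, p(12)=77, p(13)=101, p(14)=135, p(15)=176, p(16)=231, p(17)=297, p(18)=385, p(19)=490, p(20)=627, p(21)=792, p(22)=1002, p(23)=1255, p(24)=1575, p(25)=1958, p(26)=2436, p(27)=3010, p(28)=3718, p(29)=4565, p(30)=5604, p(31)=6842, p(32)=8349, p(33)=10143, p(34)=12310, p(35)=14883, p(36)=17977, p(37)=21637, p(38)=26015, p(39)=31185, p(40)=37338, p(41)=44583, p(42)=53174, p(43)=63261, p(44)=75175, p(45)=89134, p(46)=105558, p(47)=124754, p(48)=147273, p(49)=173525, p(50)=204226, p(51)=239943, p(52)=281589, p(53)=329931, p(54)=386155, p(55)=451276, p(56)=526823, p(57)=614154, p(58)=715220, p(59)=831820, p(60)=966467, p(61)=1121505, p(62)=1300156, p(63)=1505499, p(64)=1741630, p(65)=2012558, p(66)=2323520, p(67)=2679689, p(68)=3087735, p(69)=3554345, p(70)=4087968, p(71)=4697205, p(72)=5392783, p(73)=6185689, p(74)=7089500, p(75)=8118264, p(76)=9289091, p(77)=10619863, p(78)=12132164, p(79)=13848650, p(80)=15796476, p(81)=18004327, p(82)=20506255, p(83)=23338469, p(84)=26543660, p(85)=30167357, p(86)=34262962, p(87)=38887673, p(88)=44108109, p(89)=49995925, p(90)=56634173, p(91)=64112359, p(92)=72533807, p(93)=82010177, p(94)=92669720, p(95)=104651419, p(96)=118114304, p(97)=133230930, p(98)=150198136, p(99)=169229875, p(100)=190569292, p(101)=214481126, p(102)=241265379, p(103)=271248950, p(104)=304801365, p(105)=342325709, p(106)=384276336, p(107)=431149389, p(108)=483502844, p(109)=541946240, p(110)=607163746, p(111)=679903203, p(112)=761002156, p(113)=851376628, p(114)=952050665, p(115)=1064144451, p(116)=1188908248, p(117)=1327710076, p(118)=1482074143, p(119)=1653668665, p(120)=1844349560, p(121)=2056148051, p(122)=2291320912, p(123)=2552338241, p(124)=2841940500, p(125)=3163127352, p(126)=3519222692, p(127)=3913864295, p(128)=4351078600, p(129)=4835271870, p(130)=5371315400, p(131)=5964539504, p(132)=6620830889, p(133)=7346629512, p(134)=8149040695, p(135)=9035836076, p(136)=10015581680, p(137)=11097645016, p(138)=12292341831, p(139)=13610949895, p(140)=15065878135, p(141)=16670689208, p(142)=18440293320, p(143)=20390982757, p(144)=22540654445.
Final step: p(145) = p(144) + p(143) - p(140) - p(138) + p(133) + p(130) - p(123) - p(119) + p(110) + p(105) - p(94) - p(88) + p(75) + p(68) - p(53) - p(45) + p(28) + p(19) - p(0)
= 22540654445 + 20390982757 - 15065878135 - 12292341831 + 7346629512 + 5371315400 - 2552338241 - 1653668665 + 607163746 + 342325709 - 92669720 - 44108109 + 8118264 + 3087735 - 329931 - 89134 + 3718 + 490 - 1
= 24908858009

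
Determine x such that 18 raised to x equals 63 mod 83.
74

Baby-step giant-step with step n = ⌈√83⌉ = 10.
Baby steps 18^j mod 83 (j:value) for j=0..9: 0:1, 1:18, 2:75, 3:22, 4:64, 5:73, 6:69, 7:80, 8:29, 9:24.
Giant-step multiplier: 18^(-10) ≡ 18^(82-10) = 18^72 ≡ 44 (mod 83).
Giant steps γ_i = 63·44^i mod 83: γ_0=63, γ_1=33, γ_2=41, γ_3=61, γ_4=28, γ_5=70, γ_6=9, γ_7=64 (in table at j=4).
x = i·n + j = 7·10 + 4 = 74.
Check: 18^74 ≡ 63 (mod 83).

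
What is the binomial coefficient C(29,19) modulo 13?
0

Using Lucas' theorem:
Write n=29 and k=19 in base 13:
n in base 13: [2, 3]
k in base 13: [1, 6]
C(29,19) mod 13 = ∏ C(n_i, k_i) mod 13
Digit binomials (mod 13): C(2,1) = 2; C(3,6) = 0 (k_i > n_i)
Product: 2 × 0 = 0 ≡ 0 (mod 13)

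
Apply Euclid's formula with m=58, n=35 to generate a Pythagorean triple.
(2139, 4060, 4589)

Euclid's formula: a = m² - n², b = 2mn, c = m² + n²
m = 58, n = 35
a = 58² - 35² = 3364 - 1225 = 2139
b = 2 × 58 × 35 = 4060
c = 58² + 35² = 3364 + 1225 = 4589
Verification: 2139² + 4060² = 4575321 + 16483600 = 21058921 = 4589² ✓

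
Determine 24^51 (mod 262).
202

Repeated squaring. Binary of 51 = 110011.
24^1 ≡ 24 (mod 262); 24^2 ≡ 52 (mod 262); 24^4 ≡ 84 (mod 262); 24^8 ≡ 244 (mod 262); 24^16 ≡ 62 (mod 262); 24^32 ≡ 176 (mod 262)
24^51 = 24^1 × 24^2 × 24^16 × 24^32 ≡ 202 (mod 262)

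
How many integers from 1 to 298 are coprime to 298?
148

298 = 2 × 149
φ(n) = n × ∏(1 - 1/p) for each prime p dividing n
φ(298) = 298 × (1 - 1/2) × (1 - 1/149) = 148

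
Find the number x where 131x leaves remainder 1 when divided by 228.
47

gcd(131, 228) = 1, so the inverse exists.
Extended Euclidean algorithm on (228, 131):
228 = 1 × 131 + 97  ⟹  97 = (1)·228 + (-1)·131
131 = 1 × 97 + 34  ⟹  34 = (-1)·228 + (2)·131
97 = 2 × 34 + 29  ⟹  29 = (3)·228 + (-5)·131
34 = 1 × 29 + 5  ⟹  5 = (-4)·228 + (7)·131
29 = 5 × 5 + 4  ⟹  4 = (23)·228 + (-40)·131
5 = 1 × 4 + 1  ⟹  1 = (-27)·228 + (47)·131
So (47)·131 ≡ 1 (mod 228), i.e. 131^(-1) ≡ 47 (mod 228).
Check: 131 × 47 = 6157 ≡ 1 (mod 228)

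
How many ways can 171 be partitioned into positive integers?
301384802048

p(n) counts ways to write n as a sum of positive integers (order ignored).
Euler's pentagonal recurrence: p(k) = p(k-1) + p(k-2) - p(k-5) - p(k-7) + p(k-12) + p(k-15) - ... (offsets j(3j∓1)/2, signs ++--, p(0)=1, p(<0)=0).
DP table for k = 0..170: p(0)=1, p(1)=1, p(2)=2, p(3)=3, p(4)=5, p(5)=7, p(6)=11, p(7)=15, p(8)=22, p(9)=30, p(10)=42, p(11)=56, p(12)=77, p(13)=101, p(14)=135, p(15)=176, p(16)=231, p(17)=297, p(18)=385, p(19)=490, p(20)=627, p(21)=792, p(22)=1002, p(23)=1255, p(24)=1575, p(25)=1958, p(26)=2436, p(27)=3010, p(28)=3718, p(29)=4565, p(30)=5604, p(31)=6842, p(32)=8349, p(33)=10143, p(34)=12310, p(35)=14883, p(36)=17977, p(37)=21637, p(38)=26015, p(39)=31185, p(40)=37338, p(41)=44583, p(42)=53174, p(43)=63261, p(44)=75175, p(45)=89134, p(46)=105558, p(47)=124754, p(48)=147273, p(49)=173525, p(50)=204226, p(51)=239943, p(52)=281589, p(53)=329931, p(54)=386155, p(55)=451276, p(56)=526823, p(57)=614154, p(58)=715220, p(59)=831820, p(60)=966467, p(61)=1121505, p(62)=1300156, p(63)=1505499, p(64)=1741630, p(65)=2012558, p(66)=2323520, p(67)=2679689, p(68)=3087735, p(69)=3554345, p(70)=4087968, p(71)=4697205, p(72)=5392783, p(73)=6185689, p(74)=7089500, p(75)=8118264, p(76)=9289091, p(77)=10619863, p(78)=12132164, p(79)=13848650, p(80)=15796476, p(81)=18004327, p(82)=20506255, p(83)=23338469, p(84)=26543660, p(85)=30167357, p(86)=34262962, p(87)=38887673, p(88)=44108109, p(89)=49995925, p(90)=56634173, p(91)=64112359, p(92)=72533807, p(93)=82010177, p(94)=92669720, p(95)=104651419, p(96)=118114304, p(97)=133230930, p(98)=150198136, p(99)=169229875, p(100)=190569292, p(101)=214481126, p(102)=241265379, p(103)=271248950, p(104)=304801365, p(105)=342325709, p(106)=384276336, p(107)=431149389, p(108)=483502844, p(109)=541946240, p(110)=607163746, p(111)=679903203, p(112)=761002156, p(113)=851376628, p(114)=952050665, p(115)=1064144451, p(116)=1188908248, p(117)=1327710076, p(118)=1482074143, p(119)=1653668665, p(120)=1844349560, p(121)=2056148051, p(122)=2291320912, p(123)=2552338241, p(124)=2841940500, p(125)=3163127352, p(126)=3519222692, p(127)=3913864295, p(128)=4351078600, p(129)=4835271870, p(130)=5371315400, p(131)=5964539504, p(132)=6620830889, p(133)=7346629512, p(134)=8149040695, p(135)=9035836076, p(136)=10015581680, p(137)=11097645016, p(138)=12292341831, p(139)=13610949895, p(140)=15065878135, p(141)=16670689208, p(142)=18440293320, p(143)=20390982757, p(144)=22540654445, p(145)=24908858009, p(146)=27517052599, p(147)=30388671978, p(148)=33549419497, p(149)=37027355200, p(150)=40853235313, p(151)=45060624582, p(152)=49686288421, p(153)=54770336324, p(154)=60356673280, p(155)=66493182097, p(156)=73232243759, p(157)=80630964769, p(158)=88751778802, p(159)=97662728555, p(160)=107438159466, p(161)=118159068427, p(162)=129913904637, p(163)=142798995930, p(164)=156919475295, p(165)=172389800255, p(166)=189334822579, p(167)=207890420102, p(168)=228204732751, p(169)=250438925115, p(170)=274768617130.
Final step: p(171) = p(170) + p(169) - p(166) - p(164) + p(159) + p(156) - p(149) - p(145) + p(136) + p(131) - p(120) - p(114) + p(101) + p(94) - p(79) - p(71) + p(54) + p(45) - p(26) - p(16)
= 274768617130 + 250438925115 - 189334822579 - 156919475295 + 97662728555 + 73232243759 - 37027355200 - 24908858009 + 10015581680 + 5964539504 - 1844349560 - 952050665 + 214481126 + 92669720 - 13848650 - 4697205 + 386155 + 89134 - 2436 - 231
= 301384802048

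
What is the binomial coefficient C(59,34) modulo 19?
0

Using Lucas' theorem:
Write n=59 and k=34 in base 19:
n in base 19: [3, 2]
k in base 19: [1, 15]
C(59,34) mod 19 = ∏ C(n_i, k_i) mod 19
Digit binomials (mod 19): C(3,1) = 3; C(2,15) = 0 (k_i > n_i)
Product: 3 × 0 = 0 ≡ 0 (mod 19)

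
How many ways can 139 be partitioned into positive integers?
13610949895

p(n) counts ways to write n as a sum of positive integers (order ignored).
Euler's pentagonal recurrence: p(k) = p(k-1) + p(k-2) - p(k-5) - p(k-7) + p(k-12) + p(k-15) - ... (offsets j(3j∓1)/2, signs ++--, p(0)=1, p(<0)=0).
DP table for k = 0..138: p(0)=1, p(1)=1, p(2)=2, p(3)=3, p(4)=5, p(5)=7, p(6)=11, p(7)=15, p(8)=22, p(9)=30, p(10)=42, p(11)=56, p(12)=77, p(13)=101, p(14)=135, p(15)=176, p(16)=231, p(17)=297, p(18)=385, p(19)=490, p(20)=627, p(21)=792, p(22)=1002, p(23)=1255, p(24)=1575, p(25)=1958, p(26)=2436, p(27)=3010, p(28)=3718, p(29)=4565, p(30)=5604, p(31)=6842, p(32)=8349, p(33)=10143, p(34)=12310, p(35)=14883, p(36)=17977, p(37)=21637, p(38)=26015, p(39)=31185, p(40)=37338, p(41)=44583, p(42)=53174, p(43)=63261, p(44)=75175, p(45)=89134, p(46)=105558, p(47)=124754, p(48)=147273, p(49)=173525, p(50)=204226, p(51)=239943, p(52)=281589, p(53)=329931, p(54)=386155, p(55)=451276, p(56)=526823, p(57)=614154, p(58)=715220, p(59)=831820, p(60)=966467, p(61)=1121505, p(62)=1300156, p(63)=1505499, p(64)=1741630, p(65)=2012558, p(66)=2323520, p(67)=2679689, p(68)=3087735, p(69)=3554345, p(70)=4087968, p(71)=4697205, p(72)=5392783, p(73)=6185689, p(74)=7089500, p(75)=8118264, p(76)=9289091, p(77)=10619863, p(78)=12132164, p(79)=13848650, p(80)=15796476, p(81)=18004327, p(82)=20506255, p(83)=23338469, p(84)=26543660, p(85)=30167357, p(86)=34262962, p(87)=38887673, p(88)=44108109, p(89)=49995925, p(90)=56634173, p(91)=64112359, p(92)=72533807, p(93)=82010177, p(94)=92669720, p(95)=104651419, p(96)=118114304, p(97)=133230930, p(98)=150198136, p(99)=169229875, p(100)=190569292, p(101)=214481126, p(102)=241265379, p(103)=271248950, p(104)=304801365, p(105)=342325709, p(106)=384276336, p(107)=431149389, p(108)=483502844, p(109)=541946240, p(110)=607163746, p(111)=679903203, p(112)=761002156, p(113)=851376628, p(114)=952050665, p(115)=1064144451, p(116)=1188908248, p(117)=1327710076, p(118)=1482074143, p(119)=1653668665, p(120)=1844349560, p(121)=2056148051, p(122)=2291320912, p(123)=2552338241, p(124)=2841940500, p(125)=3163127352, p(126)=3519222692, p(127)=3913864295, p(128)=4351078600, p(129)=4835271870, p(130)=5371315400, p(131)=5964539504, p(132)=6620830889, p(133)=7346629512, p(134)=8149040695, p(135)=9035836076, p(136)=10015581680, p(137)=11097645016, p(138)=12292341831.
Final step: p(139) = p(138) + p(137) - p(134) - p(132) + p(127) + p(124) - p(117) - p(113) + p(104) + p(99) - p(88) - p(82) + p(69) + p(62) - p(47) - p(39) + p(22) + p(13)
= 12292341831 + 11097645016 - 8149040695 - 6620830889 + 3913864295 + 2841940500 - 1327710076 - 851376628 + 304801365 + 169229875 - 44108109 - 20506255 + 3554345 + 1300156 - 124754 - 31185 + 1002 + 101
= 13610949895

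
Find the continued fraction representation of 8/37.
[0; 4, 1, 1, 1, 2]

Euclidean algorithm steps:
8 = 0 × 37 + 8
37 = 4 × 8 + 5
8 = 1 × 5 + 3
5 = 1 × 3 + 2
3 = 1 × 2 + 1
2 = 2 × 1 + 0
Continued fraction: [0; 4, 1, 1, 1, 2]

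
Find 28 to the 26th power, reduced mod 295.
74

Repeated squaring. Binary of 26 = 11010.
28^1 ≡ 28 (mod 295); 28^2 ≡ 194 (mod 295); 28^4 ≡ 171 (mod 295); 28^8 ≡ 36 (mod 295); 28^16 ≡ 116 (mod 295)
28^26 = 28^2 × 28^8 × 28^16 ≡ 74 (mod 295)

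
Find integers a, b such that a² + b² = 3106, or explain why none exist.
9² + 55² (a=9, b=55)

Factorization: 3106 = 2 × 1553
By Fermat: n is sum of two squares iff every prime p ≡ 3 (mod 4) appears to even power.
All primes ≡ 3 (mod 4) appear to even power.
Search a = 0, 1, 2, … for 3106 - a² a perfect square: first hit at a = 9: 3106 - 81 = 3025 = 55².
3106 = 9² + 55² = 81 + 3025 ✓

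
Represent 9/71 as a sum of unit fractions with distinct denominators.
1/8 + 1/568

Greedy algorithm:
9/71: ceiling(71/9) = 8, use 1/8
1/568: ceiling(568/1) = 568, use 1/568
Result: 9/71 = 1/8 + 1/568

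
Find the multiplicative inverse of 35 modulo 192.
11

gcd(35, 192) = 1, so the inverse exists.
Extended Euclidean algorithm on (192, 35):
192 = 5 × 35 + 17  ⟹  17 = (1)·192 + (-5)·35
35 = 2 × 17 + 1  ⟹  1 = (-2)·192 + (11)·35
So (11)·35 ≡ 1 (mod 192), i.e. 35^(-1) ≡ 11 (mod 192).
Check: 35 × 11 = 385 ≡ 1 (mod 192)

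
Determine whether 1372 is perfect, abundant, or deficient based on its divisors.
abundant

Proper divisors of 1372: sum = 1 + 2 + 4 + 7 + 14 + 28 + 49 + 98 + 196 + 343 + 686 = 1428
Since 1428 > 1372, 1372 is abundant.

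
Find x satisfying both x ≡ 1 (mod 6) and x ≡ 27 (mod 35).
97

Using Chinese Remainder Theorem:
M = 6 × 35 = 210
M1 = 35, M2 = 6
y1 = 35^(-1) mod 6 = 5
y2 = 6^(-1) mod 35 = 6
x = (1×35×5 + 27×6×6) mod 210 = 97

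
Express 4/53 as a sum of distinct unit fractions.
1/14 + 1/248 + 1/92008

Greedy algorithm:
4/53: ceiling(53/4) = 14, use 1/14
3/742: ceiling(742/3) = 248, use 1/248
1/92008: ceiling(92008/1) = 92008, use 1/92008
Result: 4/53 = 1/14 + 1/248 + 1/92008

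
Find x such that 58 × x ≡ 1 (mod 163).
104

gcd(58, 163) = 1, so the inverse exists.
Extended Euclidean algorithm on (163, 58):
163 = 2 × 58 + 47  ⟹  47 = (1)·163 + (-2)·58
58 = 1 × 47 + 11  ⟹  11 = (-1)·163 + (3)·58
47 = 4 × 11 + 3  ⟹  3 = (5)·163 + (-14)·58
11 = 3 × 3 + 2  ⟹  2 = (-16)·163 + (45)·58
3 = 1 × 2 + 1  ⟹  1 = (21)·163 + (-59)·58
So (-59)·58 ≡ 1 (mod 163), i.e. 58^(-1) ≡ -59 ≡ 104 (mod 163).
Check: 58 × 104 = 6032 ≡ 1 (mod 163)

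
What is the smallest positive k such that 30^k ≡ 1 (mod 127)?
63

127 is prime, so ord(30) divides φ(127) = 126.
Divisors of 126: 1, 2, 3, 6, 7, 9, 14, 18, 21, 42, 63, 126.
Repeated squaring: 30^1 ≡ 30, 30^2 ≡ 11, 30^4 ≡ 121, 30^8 ≡ 36, 30^16 ≡ 26, 30^32 ≡ 41, 30^64 ≡ 30 (mod 127).
Test 30^d mod 127 for each divisor d in increasing order:
30^1 ≡ 30
30^2 ≡ 11
30^3 = 30^2·30^1 ≡ 76
30^6 = 30^4·30^2 ≡ 61
30^7 = 30^4·30^2·30^1 ≡ 52
30^9 = 30^8·30^1 ≡ 64
30^14 = 30^8·30^4·30^2 ≡ 37
30^18 = 30^16·30^2 ≡ 32
30^21 = 30^16·30^4·30^1 ≡ 19
30^42 = 30^32·30^8·30^2 ≡ 107
30^63 = 30^32·30^16·30^8·30^4·30^2·30^1 ≡ 1  ← first divisor giving 1
The order is 63.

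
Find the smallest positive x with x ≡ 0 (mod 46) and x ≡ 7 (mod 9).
322

Using Chinese Remainder Theorem:
M = 46 × 9 = 414
M1 = 9, M2 = 46
y1 = 9^(-1) mod 46 = 41
y2 = 46^(-1) mod 9 = 1
x = (0×9×41 + 7×46×1) mod 414 = 322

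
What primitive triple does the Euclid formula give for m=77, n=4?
(5913, 616, 5945)

Euclid's formula: a = m² - n², b = 2mn, c = m² + n²
m = 77, n = 4
a = 77² - 4² = 5929 - 16 = 5913
b = 2 × 77 × 4 = 616
c = 77² + 4² = 5929 + 16 = 5945
Verification: 5913² + 616² = 34963569 + 379456 = 35343025 = 5945² ✓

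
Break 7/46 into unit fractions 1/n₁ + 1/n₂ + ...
1/7 + 1/108 + 1/17388

Greedy algorithm:
7/46: ceiling(46/7) = 7, use 1/7
3/322: ceiling(322/3) = 108, use 1/108
1/17388: ceiling(17388/1) = 17388, use 1/17388
Result: 7/46 = 1/7 + 1/108 + 1/17388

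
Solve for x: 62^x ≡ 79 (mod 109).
49

Baby-step giant-step with step n = ⌈√109⌉ = 11.
Baby steps 62^j mod 109 (j:value) for j=0..10: 0:1, 1:62, 2:29, 3:54, 4:78, 5:40, 6:82, 7:70, 8:89, 9:68, 10:74.
Giant-step multiplier: 62^(-11) ≡ 62^(108-11) = 62^97 ≡ 11 (mod 109).
Giant steps γ_i = 79·11^i mod 109: γ_0=79, γ_1=106, γ_2=76, γ_3=73, γ_4=40 (in table at j=5).
x = i·n + j = 4·11 + 5 = 49.
Check: 62^49 ≡ 79 (mod 109).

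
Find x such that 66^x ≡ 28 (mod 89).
29

Baby-step giant-step with step n = ⌈√89⌉ = 10.
Baby steps 66^j mod 89 (j:value) for j=0..9: 0:1, 1:66, 2:84, 3:26, 4:25, 5:48, 6:53, 7:27, 8:2, 9:43.
Giant-step multiplier: 66^(-10) ≡ 66^(88-10) = 66^78 ≡ 80 (mod 89).
Giant steps γ_i = 28·80^i mod 89: γ_0=28, γ_1=15, γ_2=43 (in table at j=9).
x = i·n + j = 2·10 + 9 = 29.
Check: 66^29 ≡ 28 (mod 89).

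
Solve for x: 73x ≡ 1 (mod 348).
205

gcd(73, 348) = 1, so the inverse exists.
Extended Euclidean algorithm on (348, 73):
348 = 4 × 73 + 56  ⟹  56 = (1)·348 + (-4)·73
73 = 1 × 56 + 17  ⟹  17 = (-1)·348 + (5)·73
56 = 3 × 17 + 5  ⟹  5 = (4)·348 + (-19)·73
17 = 3 × 5 + 2  ⟹  2 = (-13)·348 + (62)·73
5 = 2 × 2 + 1  ⟹  1 = (30)·348 + (-143)·73
So (-143)·73 ≡ 1 (mod 348), i.e. 73^(-1) ≡ -143 ≡ 205 (mod 348).
Check: 73 × 205 = 14965 ≡ 1 (mod 348)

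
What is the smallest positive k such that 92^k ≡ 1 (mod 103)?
51

103 is prime, so ord(92) divides φ(103) = 102.
Divisors of 102: 1, 2, 3, 6, 17, 34, 51, 102.
Repeated squaring: 92^1 ≡ 92, 92^2 ≡ 18, 92^4 ≡ 15, 92^8 ≡ 19, 92^16 ≡ 52, 92^32 ≡ 26, 92^64 ≡ 58 (mod 103).
Test 92^d mod 103 for each divisor d in increasing order:
92^1 ≡ 92
92^2 ≡ 18
92^3 = 92^2·92^1 ≡ 8
92^6 = 92^4·92^2 ≡ 64
92^17 = 92^16·92^1 ≡ 46
92^34 = 92^32·92^2 ≡ 56
92^51 = 92^32·92^16·92^2·92^1 ≡ 1  ← first divisor giving 1
The order is 51.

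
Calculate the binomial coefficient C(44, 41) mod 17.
1

Using Lucas' theorem:
Write n=44 and k=41 in base 17:
n in base 17: [2, 10]
k in base 17: [2, 7]
C(44,41) mod 17 = ∏ C(n_i, k_i) mod 17
Digit binomials (mod 17): C(2,2) = 1; C(10,7) = 120 ≡ 1
Product: 1 × 1 = 1 ≡ 1 (mod 17)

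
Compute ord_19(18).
2

19 is prime, so ord(18) divides φ(19) = 18.
Divisors of 18: 1, 2, 3, 6, 9, 18.
Repeated squaring: 18^1 ≡ 18, 18^2 ≡ 1, 18^4 ≡ 1, 18^8 ≡ 1, 18^16 ≡ 1 (mod 19).
Test 18^d mod 19 for each divisor d in increasing order:
18^1 ≡ 18
18^2 ≡ 1  ← first divisor giving 1
The order is 2.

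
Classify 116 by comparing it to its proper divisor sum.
deficient

Proper divisors of 116: sum = 1 + 2 + 4 + 29 + 58 = 94
Since 94 < 116, 116 is deficient.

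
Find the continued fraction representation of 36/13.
[2; 1, 3, 3]

Euclidean algorithm steps:
36 = 2 × 13 + 10
13 = 1 × 10 + 3
10 = 3 × 3 + 1
3 = 3 × 1 + 0
Continued fraction: [2; 1, 3, 3]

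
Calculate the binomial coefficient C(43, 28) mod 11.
3

Using Lucas' theorem:
Write n=43 and k=28 in base 11:
n in base 11: [3, 10]
k in base 11: [2, 6]
C(43,28) mod 11 = ∏ C(n_i, k_i) mod 11
Digit binomials (mod 11): C(3,2) = 3; C(10,6) = 210 ≡ 1
Product: 3 × 1 = 3 ≡ 3 (mod 11)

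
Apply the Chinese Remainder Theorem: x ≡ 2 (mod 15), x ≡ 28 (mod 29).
347

Using Chinese Remainder Theorem:
M = 15 × 29 = 435
M1 = 29, M2 = 15
y1 = 29^(-1) mod 15 = 14
y2 = 15^(-1) mod 29 = 2
x = (2×29×14 + 28×15×2) mod 435 = 347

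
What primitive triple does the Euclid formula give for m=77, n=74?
(453, 11396, 11405)

Euclid's formula: a = m² - n², b = 2mn, c = m² + n²
m = 77, n = 74
a = 77² - 74² = 5929 - 5476 = 453
b = 2 × 77 × 74 = 11396
c = 77² + 74² = 5929 + 5476 = 11405
Verification: 453² + 11396² = 205209 + 129868816 = 130074025 = 11405² ✓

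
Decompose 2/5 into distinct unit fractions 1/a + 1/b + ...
1/3 + 1/15

Greedy algorithm:
2/5: ceiling(5/2) = 3, use 1/3
1/15: ceiling(15/1) = 15, use 1/15
Result: 2/5 = 1/3 + 1/15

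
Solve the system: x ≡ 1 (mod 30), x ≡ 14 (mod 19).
451

Using Chinese Remainder Theorem:
M = 30 × 19 = 570
M1 = 19, M2 = 30
y1 = 19^(-1) mod 30 = 19
y2 = 30^(-1) mod 19 = 7
x = (1×19×19 + 14×30×7) mod 570 = 451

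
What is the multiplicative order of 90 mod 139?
138

139 is prime, so ord(90) divides φ(139) = 138.
Divisors of 138: 1, 2, 3, 6, 23, 46, 69, 138.
Repeated squaring: 90^1 ≡ 90, 90^2 ≡ 38, 90^4 ≡ 54, 90^8 ≡ 136, 90^16 ≡ 9, 90^32 ≡ 81, 90^64 ≡ 28, 90^128 ≡ 89 (mod 139).
Test 90^d mod 139 for each divisor d in increasing order:
90^1 ≡ 90
90^2 ≡ 38
90^3 = 90^2·90^1 ≡ 84
90^6 = 90^4·90^2 ≡ 106
90^23 = 90^16·90^4·90^2·90^1 ≡ 97
90^46 = 90^32·90^8·90^4·90^2 ≡ 96
90^69 = 90^64·90^4·90^1 ≡ 138
90^138 = 90^128·90^8·90^2 ≡ 1  ← first divisor giving 1
The order is 138.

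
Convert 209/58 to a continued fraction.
[3; 1, 1, 1, 1, 11]

Euclidean algorithm steps:
209 = 3 × 58 + 35
58 = 1 × 35 + 23
35 = 1 × 23 + 12
23 = 1 × 12 + 11
12 = 1 × 11 + 1
11 = 11 × 1 + 0
Continued fraction: [3; 1, 1, 1, 1, 11]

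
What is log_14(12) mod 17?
5

Baby-step giant-step with step n = ⌈√17⌉ = 5.
Baby steps 14^j mod 17 (j:value) for j=0..4: 0:1, 1:14, 2:9, 3:7, 4:13.
Giant-step multiplier: 14^(-5) ≡ 14^(16-5) = 14^11 ≡ 10 (mod 17).
Giant steps γ_i = 12·10^i mod 17: γ_0=12, γ_1=1 (in table at j=0).
x = i·n + j = 1·5 + 0 = 5.
Check: 14^5 ≡ 12 (mod 17).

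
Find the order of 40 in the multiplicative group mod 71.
35

71 is prime, so ord(40) divides φ(71) = 70.
Divisors of 70: 1, 2, 5, 7, 10, 14, 35, 70.
Repeated squaring: 40^1 ≡ 40, 40^2 ≡ 38, 40^4 ≡ 24, 40^8 ≡ 8, 40^16 ≡ 64, 40^32 ≡ 49, 40^64 ≡ 58 (mod 71).
Test 40^d mod 71 for each divisor d in increasing order:
40^1 ≡ 40
40^2 ≡ 38
40^5 = 40^4·40^1 ≡ 37
40^7 = 40^4·40^2·40^1 ≡ 57
40^10 = 40^8·40^2 ≡ 20
40^14 = 40^8·40^4·40^2 ≡ 54
40^35 = 40^32·40^2·40^1 ≡ 1  ← first divisor giving 1
The order is 35.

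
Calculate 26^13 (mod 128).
0

Repeated squaring. Binary of 13 = 1101.
26^1 ≡ 26 (mod 128); 26^2 ≡ 36 (mod 128); 26^4 ≡ 16 (mod 128); 26^8 ≡ 0 (mod 128)
26^13 = 26^1 × 26^4 × 26^8 ≡ 0 (mod 128)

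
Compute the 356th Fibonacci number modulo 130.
57

Matrix identity: Q^n = [[F_(n+1), F_n], [F_n, F_(n-1)]] with Q = [[1,1],[1,0]].
n = 356 = 101100100₂. Square-and-multiply, entries mod 130:
Q^1 = [[1,1],[1,0]]
Q^2 = (Q^1)² = [[2,1],[1,1]]
Q^5 = (Q^2)²·Q = [[8,5],[5,3]]
Q^11 = (Q^5)²·Q = [[14,89],[89,55]]
Q^22 = (Q^11)² = [[57,31],[31,26]]
Q^44 = (Q^22)² = [[50,103],[103,77]]
Q^89 = (Q^44)²·Q = [[60,109],[109,81]]
Q^178 = (Q^89)² = [[11,29],[29,112]]
Q^356 = (Q^178)² = [[52,57],[57,125]]
F_356 mod 130 = Q^356[0][1] = 57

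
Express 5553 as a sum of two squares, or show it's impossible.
48² + 57² (a=48, b=57)

Factorization: 5553 = 3^2 × 617
By Fermat: n is sum of two squares iff every prime p ≡ 3 (mod 4) appears to even power.
All primes ≡ 3 (mod 4) appear to even power.
Search a = 0, 1, 2, … for 5553 - a² a perfect square: first hit at a = 48: 5553 - 2304 = 3249 = 57².
5553 = 48² + 57² = 2304 + 3249 ✓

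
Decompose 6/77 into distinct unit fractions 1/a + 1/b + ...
1/13 + 1/1001

Greedy algorithm:
6/77: ceiling(77/6) = 13, use 1/13
1/1001: ceiling(1001/1) = 1001, use 1/1001
Result: 6/77 = 1/13 + 1/1001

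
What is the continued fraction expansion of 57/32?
[1; 1, 3, 1, 1, 3]

Euclidean algorithm steps:
57 = 1 × 32 + 25
32 = 1 × 25 + 7
25 = 3 × 7 + 4
7 = 1 × 4 + 3
4 = 1 × 3 + 1
3 = 3 × 1 + 0
Continued fraction: [1; 1, 3, 1, 1, 3]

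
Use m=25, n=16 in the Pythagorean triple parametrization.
(369, 800, 881)

Euclid's formula: a = m² - n², b = 2mn, c = m² + n²
m = 25, n = 16
a = 25² - 16² = 625 - 256 = 369
b = 2 × 25 × 16 = 800
c = 25² + 16² = 625 + 256 = 881
Verification: 369² + 800² = 136161 + 640000 = 776161 = 881² ✓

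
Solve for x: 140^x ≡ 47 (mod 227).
184

Baby-step giant-step with step n = ⌈√227⌉ = 16.
Baby steps 140^j mod 227 (j:value) for j=0..15: 0:1, 1:140, 2:78, 3:24, 4:182, 5:56, 6:122, 7:55, 8:209, 9:204, 10:185, 11:22, 12:129, 13:127, 14:74, 15:145.
Giant-step multiplier: 140^(-16) ≡ 140^(226-16) = 140^210 ≡ 110 (mod 227).
Giant steps γ_i = 47·110^i mod 227: γ_0=47, γ_1=176, γ_2=65, γ_3=113, γ_4=172, γ_5=79, γ_6=64, γ_7=3, γ_8=103, γ_9=207, γ_10=70, γ_11=209 (in table at j=8).
x = i·n + j = 11·16 + 8 = 184.
Check: 140^184 ≡ 47 (mod 227).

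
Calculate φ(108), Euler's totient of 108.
36

108 = 2^2 × 3^3
φ(n) = n × ∏(1 - 1/p) for each prime p dividing n
φ(108) = 108 × (1 - 1/2) × (1 - 1/3) = 36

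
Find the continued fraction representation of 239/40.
[5; 1, 39]

Euclidean algorithm steps:
239 = 5 × 40 + 39
40 = 1 × 39 + 1
39 = 39 × 1 + 0
Continued fraction: [5; 1, 39]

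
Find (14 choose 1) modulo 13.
1

Using Lucas' theorem:
Write n=14 and k=1 in base 13:
n in base 13: [1, 1]
k in base 13: [0, 1]
C(14,1) mod 13 = ∏ C(n_i, k_i) mod 13
Digit binomials (mod 13): C(1,0) = 1; C(1,1) = 1
Product: 1 × 1 = 1 ≡ 1 (mod 13)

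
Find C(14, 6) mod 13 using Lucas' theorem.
0

Using Lucas' theorem:
Write n=14 and k=6 in base 13:
n in base 13: [1, 1]
k in base 13: [0, 6]
C(14,6) mod 13 = ∏ C(n_i, k_i) mod 13
Digit binomials (mod 13): C(1,0) = 1; C(1,6) = 0 (k_i > n_i)
Product: 1 × 0 = 0 ≡ 0 (mod 13)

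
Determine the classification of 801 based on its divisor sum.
deficient

Proper divisors of 801: sum = 1 + 3 + 9 + 89 + 267 = 369
Since 369 < 801, 801 is deficient.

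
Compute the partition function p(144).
22540654445

p(n) counts ways to write n as a sum of positive integers (order ignored).
Euler's pentagonal recurrence: p(k) = p(k-1) + p(k-2) - p(k-5) - p(k-7) + p(k-12) + p(k-15) - ... (offsets j(3j∓1)/2, signs ++--, p(0)=1, p(<0)=0).
DP table for k = 0..143: p(0)=1, p(1)=1, p(2)=2, p(3)=3, p(4)=5, p(5)=7, p(6)=11, p(7)=15, p(8)=22, p(9)=30, p(10)=42, p(11)=56, p(12)=77, p(13)=101, p(14)=135, p(15)=176, p(16)=231, p(17)=297, p(18)=385, p(19)=490, p(20)=627, p(21)=792, p(22)=1002, p(23)=1255, p(24)=1575, p(25)=1958, p(26)=2436, p(27)=3010, p(28)=3718, p(29)=4565, p(30)=5604, p(31)=6842, p(32)=8349, p(33)=10143, p(34)=12310, p(35)=14883, p(36)=17977, p(37)=21637, p(38)=26015, p(39)=31185, p(40)=37338, p(41)=44583, p(42)=53174, p(43)=63261, p(44)=75175, p(45)=89134, p(46)=105558, p(47)=124754, p(48)=147273, p(49)=173525, p(50)=204226, p(51)=239943, p(52)=281589, p(53)=329931, p(54)=386155, p(55)=451276, p(56)=526823, p(57)=614154, p(58)=715220, p(59)=831820, p(60)=966467, p(61)=1121505, p(62)=1300156, p(63)=1505499, p(64)=1741630, p(65)=2012558, p(66)=2323520, p(67)=2679689, p(68)=3087735, p(69)=3554345, p(70)=4087968, p(71)=4697205, p(72)=5392783, p(73)=6185689, p(74)=7089500, p(75)=8118264, p(76)=9289091, p(77)=10619863, p(78)=12132164, p(79)=13848650, p(80)=15796476, p(81)=18004327, p(82)=20506255, p(83)=23338469, p(84)=26543660, p(85)=30167357, p(86)=34262962, p(87)=38887673, p(88)=44108109, p(89)=49995925, p(90)=56634173, p(91)=64112359, p(92)=72533807, p(93)=82010177, p(94)=92669720, p(95)=104651419, p(96)=118114304, p(97)=133230930, p(98)=150198136, p(99)=169229875, p(100)=190569292, p(101)=214481126, p(102)=241265379, p(103)=271248950, p(104)=304801365, p(105)=342325709, p(106)=384276336, p(107)=431149389, p(108)=483502844, p(109)=541946240, p(110)=607163746, p(111)=679903203, p(112)=761002156, p(113)=851376628, p(114)=952050665, p(115)=1064144451, p(116)=1188908248, p(117)=1327710076, p(118)=1482074143, p(119)=1653668665, p(120)=1844349560, p(121)=2056148051, p(122)=2291320912, p(123)=2552338241, p(124)=2841940500, p(125)=3163127352, p(126)=3519222692, p(127)=3913864295, p(128)=4351078600, p(129)=4835271870, p(130)=5371315400, p(131)=5964539504, p(132)=6620830889, p(133)=7346629512, p(134)=8149040695, p(135)=9035836076, p(136)=10015581680, p(137)=11097645016, p(138)=12292341831, p(139)=13610949895, p(140)=15065878135, p(141)=16670689208, p(142)=18440293320, p(143)=20390982757.
Final step: p(144) = p(143) + p(142) - p(139) - p(137) + p(132) + p(129) - p(122) - p(118) + p(109) + p(104) - p(93) - p(87) + p(74) + p(67) - p(52) - p(44) + p(27) + p(18)
= 20390982757 + 18440293320 - 13610949895 - 11097645016 + 6620830889 + 4835271870 - 2291320912 - 1482074143 + 541946240 + 304801365 - 82010177 - 38887673 + 7089500 + 2679689 - 281589 - 75175 + 3010 + 385
= 22540654445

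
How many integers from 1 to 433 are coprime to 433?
432

433 = 433
φ(n) = n × ∏(1 - 1/p) for each prime p dividing n
φ(433) = 433 × (1 - 1/433) = 432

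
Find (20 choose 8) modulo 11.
9

Using Lucas' theorem:
Write n=20 and k=8 in base 11:
n in base 11: [1, 9]
k in base 11: [0, 8]
C(20,8) mod 11 = ∏ C(n_i, k_i) mod 11
Digit binomials (mod 11): C(1,0) = 1; C(9,8) = 9
Product: 1 × 9 = 9 ≡ 9 (mod 11)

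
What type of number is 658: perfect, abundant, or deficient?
deficient

Proper divisors of 658: sum = 1 + 2 + 7 + 14 + 47 + 94 + 329 = 494
Since 494 < 658, 658 is deficient.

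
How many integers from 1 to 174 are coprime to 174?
56

174 = 2 × 3 × 29
φ(n) = n × ∏(1 - 1/p) for each prime p dividing n
φ(174) = 174 × (1 - 1/2) × (1 - 1/3) × (1 - 1/29) = 56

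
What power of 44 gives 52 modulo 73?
69

Baby-step giant-step with step n = ⌈√73⌉ = 9.
Baby steps 44^j mod 73 (j:value) for j=0..8: 0:1, 1:44, 2:38, 3:66, 4:57, 5:26, 6:49, 7:39, 8:37.
Giant-step multiplier: 44^(-9) ≡ 44^(72-9) = 44^63 ≡ 10 (mod 73).
Giant steps γ_i = 52·10^i mod 73: γ_0=52, γ_1=9, γ_2=17, γ_3=24, γ_4=21, γ_5=64, γ_6=56, γ_7=49 (in table at j=6).
x = i·n + j = 7·9 + 6 = 69.
Check: 44^69 ≡ 52 (mod 73).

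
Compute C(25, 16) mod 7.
4

Using Lucas' theorem:
Write n=25 and k=16 in base 7:
n in base 7: [3, 4]
k in base 7: [2, 2]
C(25,16) mod 7 = ∏ C(n_i, k_i) mod 7
Digit binomials (mod 7): C(3,2) = 3; C(4,2) = 6
Product: 3 × 6 = 18 ≡ 4 (mod 7)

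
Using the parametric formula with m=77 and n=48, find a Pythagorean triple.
(3625, 7392, 8233)

Euclid's formula: a = m² - n², b = 2mn, c = m² + n²
m = 77, n = 48
a = 77² - 48² = 5929 - 2304 = 3625
b = 2 × 77 × 48 = 7392
c = 77² + 48² = 5929 + 2304 = 8233
Verification: 3625² + 7392² = 13140625 + 54641664 = 67782289 = 8233² ✓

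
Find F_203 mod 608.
537

Matrix identity: Q^n = [[F_(n+1), F_n], [F_n, F_(n-1)]] with Q = [[1,1],[1,0]].
n = 203 = 11001011₂. Square-and-multiply, entries mod 608:
Q^1 = [[1,1],[1,0]]
Q^3 = (Q^1)²·Q = [[3,2],[2,1]]
Q^6 = (Q^3)² = [[13,8],[8,5]]
Q^12 = (Q^6)² = [[233,144],[144,89]]
Q^25 = (Q^12)²·Q = [[401,241],[241,160]]
Q^50 = (Q^25)² = [[2,225],[225,385]]
Q^101 = (Q^50)²·Q = [[296,165],[165,131]]
Q^203 = (Q^101)²·Q = [[464,537],[537,535]]
F_203 mod 608 = Q^203[0][1] = 537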